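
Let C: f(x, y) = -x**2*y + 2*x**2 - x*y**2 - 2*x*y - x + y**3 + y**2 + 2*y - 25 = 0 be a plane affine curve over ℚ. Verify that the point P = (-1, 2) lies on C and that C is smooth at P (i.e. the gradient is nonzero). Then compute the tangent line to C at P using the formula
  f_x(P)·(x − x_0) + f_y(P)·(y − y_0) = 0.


Tangent line at P: -9*x + 23*y - 55 = 0.

Step 1: f(-1, 2) = 0, so P lies on C.
Step 2: partial derivatives
  f_x(x, y) = -2*x*y + 4*x - y**2 - 2*y - 1, f_y(x, y) = -x**2 - 2*x*y - 2*x + 3*y**2 + 2*y + 2.
  f_x(P) = -9, f_y(P) = 23 (gradient nonzero, so P is smooth).
Step 3: tangent line at P: -9·(x − -1) + 23·(y − 2) = 0.
Expanding: -9*x + 23*y - 55 = 0.


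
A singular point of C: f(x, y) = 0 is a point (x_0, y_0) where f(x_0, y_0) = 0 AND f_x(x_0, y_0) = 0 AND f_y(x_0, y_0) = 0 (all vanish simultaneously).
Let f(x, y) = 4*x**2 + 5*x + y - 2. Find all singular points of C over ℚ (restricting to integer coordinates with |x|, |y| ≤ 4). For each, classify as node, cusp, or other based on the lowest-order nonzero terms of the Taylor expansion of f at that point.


No singular points in the scanned grid; C is smooth there.

Compute partial derivatives:
  f_x = 8*x + 5.
  f_y = 1.
f_y = 1 is a nonzero constant, so f_y never vanishes: no point (x, y) can satisfy f = f_x = f_y = 0. In particular no (x, y) ∈ {−4, ..., 4}² is singular; the curve is smooth.


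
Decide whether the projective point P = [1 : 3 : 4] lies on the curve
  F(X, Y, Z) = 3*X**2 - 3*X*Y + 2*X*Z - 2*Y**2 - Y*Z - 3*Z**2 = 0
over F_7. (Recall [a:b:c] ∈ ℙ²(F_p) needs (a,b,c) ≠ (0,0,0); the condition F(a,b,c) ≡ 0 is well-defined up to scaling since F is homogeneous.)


F(1,3,4) ≡ 1 (mod 7); P is NOT on the curve.

Evaluate F(1, 3, 4) term-by-term (mod 7).
  3*X**2 ↦ 3·1·1·1 = 3
  -3*X*Y ↦ -3·1·3·1 = -9
  2*X*Z ↦ 2·1·1·4 = 8
  -2*Y**2 ↦ -2·1·9·1 = -18
  -Y*Z ↦ -1·1·3·4 = -12
  -3*Z**2 ↦ -3·1·1·16 = -48
Sum: F(1, 3, 4) = (3) + (-9) + (8) + (-18) + (-12) + (-48) = -76.
Reducing mod 7: -76 ≡ 1 (mod 7).
Since F(a, b, c) ≡ 1 ≠ 0 (mod 7), P does NOT lie on the curve.


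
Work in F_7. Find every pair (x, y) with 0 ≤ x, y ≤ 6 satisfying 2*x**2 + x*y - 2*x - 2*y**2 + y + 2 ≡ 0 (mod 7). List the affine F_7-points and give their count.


Affine F_7-points: {(2, 1), (2, 4), (3, 0), (3, 2), (4, 2), (4, 4), (5, 0), (5, 3)}; count = 8.

For each of the 49 pairs (x, y) ∈ F_7², evaluate f(x, y) mod 7. Record the zeros.
  x = 0: [0↦2, 1↦1, 2↦3, 3↦1, 4↦2, 5↦6, 6↦6]  zeros at y ∈ ∅
  x = 1: [0↦2, 1↦2, 2↦5, 3↦4, 4↦6, 5↦4, 6↦5]  zeros at y ∈ ∅
  x = 2: [0↦6, 1↦0, 2↦4, 3↦4, 4↦0, 5↦6, 6↦1]  zeros at y ∈ {1, 4}
  x = 3: [0↦0, 1↦2, 2↦0, 3↦1, 4↦5, 5↦5, 6↦1]  zeros at y ∈ {0, 2}
  x = 4: [0↦5, 1↦1, 2↦0, 3↦2, 4↦0, 5↦1, 6↦5]  zeros at y ∈ {2, 4}
  x = 5: [0↦0, 1↦4, 2↦4, 3↦0, 4↦6, 5↦1, 6↦6]  zeros at y ∈ {0, 3}
  x = 6: [0↦6, 1↦4, 2↦5, 3↦2, 4↦2, 5↦5, 6↦4]  zeros at y ∈ ∅
Collecting zeros: affine points = {(2, 1), (2, 4), (3, 0), (3, 2), (4, 2), (4, 4), (5, 0), (5, 3)}.
Total count |C(F_7)_aff| = 8.


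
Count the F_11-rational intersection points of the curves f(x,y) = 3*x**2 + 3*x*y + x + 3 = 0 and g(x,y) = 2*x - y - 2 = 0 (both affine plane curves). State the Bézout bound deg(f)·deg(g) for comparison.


Common zeros: {(6, 10), (8, 3)}; count = 2; Bézout bound = 2.

deg(f) = 2, deg(g) = 1, so Bézout bound = 2.
Scan x ∈ F_11. For each x, list the y ∈ F_11 with f(x, y) ≡ 0 and those with g(x, y) ≡ 0 (mod 11); the common zeros in that column are the intersection.
  x = 0: f ≡ 0 at y ∈ ∅; g ≡ 0 at y ∈ {9}; common: ∅.
  x = 1: f ≡ 0 at y ∈ {5}; g ≡ 0 at y ∈ {0}; common: ∅.
  x = 2: f ≡ 0 at y ∈ {10}; g ≡ 0 at y ∈ {2}; common: ∅.
  x = 3: f ≡ 0 at y ∈ {0}; g ≡ 0 at y ∈ {4}; common: ∅.
  x = 4: f ≡ 0 at y ∈ {0}; g ≡ 0 at y ∈ {6}; common: ∅.
  x = 5: f ≡ 0 at y ∈ {4}; g ≡ 0 at y ∈ {8}; common: ∅.
  x = 6: f ≡ 0 at y ∈ {10}; g ≡ 0 at y ∈ {10}; common: {10}.
  x = 7: f ≡ 0 at y ∈ {3}; g ≡ 0 at y ∈ {1}; common: ∅.
  x = 8: f ≡ 0 at y ∈ {3}; g ≡ 0 at y ∈ {3}; common: {3}.
  x = 9: f ≡ 0 at y ∈ {4}; g ≡ 0 at y ∈ {5}; common: ∅.
  x = 10: f ≡ 0 at y ∈ {9}; g ≡ 0 at y ∈ {7}; common: ∅.
Collecting: common zeros = {(6, 10), (8, 3)}, so the count is 2.
Comparison with the Bézout bound: 2 ≤ 2 = deg(f)·deg(g), as expected for curves with no common component (the bound is attained).


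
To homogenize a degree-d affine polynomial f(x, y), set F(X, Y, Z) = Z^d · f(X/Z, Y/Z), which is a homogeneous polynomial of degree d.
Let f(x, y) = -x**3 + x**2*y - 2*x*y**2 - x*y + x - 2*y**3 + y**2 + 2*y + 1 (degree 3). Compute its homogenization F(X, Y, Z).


F(X, Y, Z) = -X**3 + X**2*Y - 2*X*Y**2 - X*Y*Z + X*Z**2 - 2*Y**3 + Y**2*Z + 2*Y*Z**2 + Z**3

deg(f) = 3.
Substitute x = X/Z, y = Y/Z into f, then multiply by Z^3.
  monomial -1·x^3·y^0 ↦ -1·X^3·Y^0·Z^0.
  monomial 1·x^2·y^1 ↦ 1·X^2·Y^1·Z^0.
  monomial -2·x^1·y^2 ↦ -2·X^1·Y^2·Z^0.
  monomial -1·x^1·y^1 ↦ -1·X^1·Y^1·Z^1.
  monomial 1·x^1·y^0 ↦ 1·X^1·Y^0·Z^2.
  monomial -2·x^0·y^3 ↦ -2·X^0·Y^3·Z^0.
  monomial 1·x^0·y^2 ↦ 1·X^0·Y^2·Z^1.
  monomial 2·x^0·y^1 ↦ 2·X^0·Y^1·Z^2.
  monomial 1·x^0·y^0 ↦ 1·X^0·Y^0·Z^3.
Collecting: F(X, Y, Z) = -X**3 + X**2*Y - 2*X*Y**2 - X*Y*Z + X*Z**2 - 2*Y**3 + Y**2*Z + 2*Y*Z**2 + Z**3.


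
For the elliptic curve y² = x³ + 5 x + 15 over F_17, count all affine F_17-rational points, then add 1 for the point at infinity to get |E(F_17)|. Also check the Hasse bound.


Affine points = {(0, 7), (0, 10), (1, 2), (1, 15), (2, 4), (2, 13), (7, 6), (7, 11), (12, 1), (12, 16), (13, 4), (13, 13), (16, 3), (16, 14)}; affine count = 14; |E(F_17)| = 15.

Discriminant check: Δ ∝ 4a³ + 27b² = 4·5³ + 27·15² = 4·125 + 27·225 ≡ 13 (mod 17). Nonzero ⇒ E is nonsingular.
For each x ∈ F_17, compute rhs = x³ + 5·x + 15 mod 17, then count y ∈ F_17 with y² ≡ rhs.
  x = 0: rhs = 15, matching y values: 7, 10 (2 points).
  x = 1: rhs = 4, matching y values: 2, 15 (2 points).
  x = 2: rhs = 16, matching y values: 4, 13 (2 points).
  x = 3: rhs = 6, matching y values: none (0 points).
  x = 4: rhs = 14, matching y values: none (0 points).
  x = 5: rhs = 12, matching y values: none (0 points).
  x = 6: rhs = 6, matching y values: none (0 points).
  x = 7: rhs = 2, matching y values: 6, 11 (2 points).
  x = 8: rhs = 6, matching y values: none (0 points).
  x = 9: rhs = 7, matching y values: none (0 points).
  x = 10: rhs = 11, matching y values: none (0 points).
  x = 11: rhs = 7, matching y values: none (0 points).
  x = 12: rhs = 1, matching y values: 1, 16 (2 points).
  x = 13: rhs = 16, matching y values: 4, 13 (2 points).
  x = 14: rhs = 7, matching y values: none (0 points).
  x = 15: rhs = 14, matching y values: none (0 points).
  x = 16: rhs = 9, matching y values: 3, 14 (2 points).
Total affine count: 14.
Full point count |E(F_17)| = 14 + 1 = 15.
Hasse bound: |15 − (17+1)| = |-3| = 3 ≤ 2√17 ≈ 8.2462 ✓.


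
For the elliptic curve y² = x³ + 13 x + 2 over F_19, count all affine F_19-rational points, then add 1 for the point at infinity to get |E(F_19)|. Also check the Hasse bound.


Affine points = {(1, 4), (1, 15), (2, 6), (2, 13), (3, 7), (3, 12), (4, 2), (4, 17), (6, 7), (6, 12), (10, 7), (10, 12), (12, 9), (12, 10), (15, 0), (17, 5), (17, 14), (18, 8), (18, 11)}; affine count = 19; |E(F_19)| = 20.

Discriminant check: Δ ∝ 4a³ + 27b² = 4·13³ + 27·2² = 4·2197 + 27·4 ≡ 4 (mod 19). Nonzero ⇒ E is nonsingular.
For each x ∈ F_19, compute rhs = x³ + 13·x + 2 mod 19, then count y ∈ F_19 with y² ≡ rhs.
  x = 0: rhs = 2, matching y values: none (0 points).
  x = 1: rhs = 16, matching y values: 4, 15 (2 points).
  x = 2: rhs = 17, matching y values: 6, 13 (2 points).
  x = 3: rhs = 11, matching y values: 7, 12 (2 points).
  x = 4: rhs = 4, matching y values: 2, 17 (2 points).
  x = 5: rhs = 2, matching y values: none (0 points).
  x = 6: rhs = 11, matching y values: 7, 12 (2 points).
  x = 7: rhs = 18, matching y values: none (0 points).
  x = 8: rhs = 10, matching y values: none (0 points).
  x = 9: rhs = 12, matching y values: none (0 points).
  x = 10: rhs = 11, matching y values: 7, 12 (2 points).
  x = 11: rhs = 13, matching y values: none (0 points).
  x = 12: rhs = 5, matching y values: 9, 10 (2 points).
  x = 13: rhs = 12, matching y values: none (0 points).
  x = 14: rhs = 2, matching y values: none (0 points).
  x = 15: rhs = 0, matching y values: 0 (1 points).
  x = 16: rhs = 12, matching y values: none (0 points).
  x = 17: rhs = 6, matching y values: 5, 14 (2 points).
  x = 18: rhs = 7, matching y values: 8, 11 (2 points).
Total affine count: 19.
Full point count |E(F_19)| = 19 + 1 = 20.
Hasse bound: |20 − (19+1)| = |0| = 0 ≤ 2√19 ≈ 8.7178 ✓.


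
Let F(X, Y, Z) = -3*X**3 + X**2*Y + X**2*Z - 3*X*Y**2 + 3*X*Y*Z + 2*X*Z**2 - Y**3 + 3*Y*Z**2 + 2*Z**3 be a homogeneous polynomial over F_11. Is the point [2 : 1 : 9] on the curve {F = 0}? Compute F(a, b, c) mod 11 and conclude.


F(2,1,9) ≡ 9 (mod 11); P is NOT on the curve.

Evaluate F(2, 1, 9) term-by-term (mod 11).
  -3*X**3 ↦ -3·8·1·1 = -24
  X**2*Y ↦ 1·4·1·1 = 4
  X**2*Z ↦ 1·4·1·9 = 36
  -3*X*Y**2 ↦ -3·2·1·1 = -6
  3*X*Y*Z ↦ 3·2·1·9 = 54
  2*X*Z**2 ↦ 2·2·1·81 = 324
  -Y**3 ↦ -1·1·1·1 = -1
  3*Y*Z**2 ↦ 3·1·1·81 = 243
  2*Z**3 ↦ 2·1·1·729 = 1458
Sum: F(2, 1, 9) = (-24) + (4) + (36) + (-6) + (54) + (324) + (-1) + (243) + (1458) = 2088.
Reducing mod 11: 2088 ≡ 9 (mod 11).
Since F(a, b, c) ≡ 9 ≠ 0 (mod 11), P does NOT lie on the curve.


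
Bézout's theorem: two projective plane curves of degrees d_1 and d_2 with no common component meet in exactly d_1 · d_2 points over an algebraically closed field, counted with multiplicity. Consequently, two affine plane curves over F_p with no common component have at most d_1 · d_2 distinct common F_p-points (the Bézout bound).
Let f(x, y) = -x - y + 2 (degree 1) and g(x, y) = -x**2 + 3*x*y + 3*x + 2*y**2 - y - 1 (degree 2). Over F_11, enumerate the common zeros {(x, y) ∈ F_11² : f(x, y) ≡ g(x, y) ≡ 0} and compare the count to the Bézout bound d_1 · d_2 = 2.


Common zeros: {(6, 7)}; count = 1; Bézout bound = 2.

deg(f) = 1, deg(g) = 2, so Bézout bound = 2.
Scan x ∈ F_11. For each x, list the y ∈ F_11 with f(x, y) ≡ 0 and those with g(x, y) ≡ 0 (mod 11); the common zeros in that column are the intersection.
  x = 0: f ≡ 0 at y ∈ {2}; g ≡ 0 at y ∈ {1, 5}; common: ∅.
  x = 1: f ≡ 0 at y ∈ {1}; g ≡ 0 at y ∈ ∅; common: ∅.
  x = 2: f ≡ 0 at y ∈ {0}; g ≡ 0 at y ∈ ∅; common: ∅.
  x = 3: f ≡ 0 at y ∈ {10}; g ≡ 0 at y ∈ ∅; common: ∅.
  x = 4: f ≡ 0 at y ∈ {9}; g ≡ 0 at y ∈ ∅; common: ∅.
  x = 5: f ≡ 0 at y ∈ {8}; g ≡ 0 at y ∈ {0, 4}; common: ∅.
  x = 6: f ≡ 0 at y ∈ {7}; g ≡ 0 at y ∈ {1, 7}; common: {7}.
  x = 7: f ≡ 0 at y ∈ {6}; g ≡ 0 at y ∈ {5, 7}; common: ∅.
  x = 8: f ≡ 0 at y ∈ {5}; g ≡ 0 at y ∈ ∅; common: ∅.
  x = 9: f ≡ 0 at y ∈ {4}; g ≡ 0 at y ∈ {0, 9}; common: ∅.
  x = 10: f ≡ 0 at y ∈ {3}; g ≡ 0 at y ∈ {4, 9}; common: ∅.
Collecting: common zeros = {(6, 7)}, so the count is 1.
Comparison with the Bézout bound: 1 ≤ 2 = deg(f)·deg(g), as expected for curves with no common component (the affine F_11-count falls short of the bound because intersections may lie at infinity, over extension fields, or carry multiplicity).


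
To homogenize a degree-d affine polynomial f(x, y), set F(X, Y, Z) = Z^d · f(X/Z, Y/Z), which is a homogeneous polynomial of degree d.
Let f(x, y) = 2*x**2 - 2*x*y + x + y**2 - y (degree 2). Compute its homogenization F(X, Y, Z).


F(X, Y, Z) = 2*X**2 - 2*X*Y + X*Z + Y**2 - Y*Z

deg(f) = 2.
Substitute x = X/Z, y = Y/Z into f, then multiply by Z^2.
  monomial 2·x^2·y^0 ↦ 2·X^2·Y^0·Z^0.
  monomial -2·x^1·y^1 ↦ -2·X^1·Y^1·Z^0.
  monomial 1·x^1·y^0 ↦ 1·X^1·Y^0·Z^1.
  monomial 1·x^0·y^2 ↦ 1·X^0·Y^2·Z^0.
  monomial -1·x^0·y^1 ↦ -1·X^0·Y^1·Z^1.
Collecting: F(X, Y, Z) = 2*X**2 - 2*X*Y + X*Z + Y**2 - Y*Z.


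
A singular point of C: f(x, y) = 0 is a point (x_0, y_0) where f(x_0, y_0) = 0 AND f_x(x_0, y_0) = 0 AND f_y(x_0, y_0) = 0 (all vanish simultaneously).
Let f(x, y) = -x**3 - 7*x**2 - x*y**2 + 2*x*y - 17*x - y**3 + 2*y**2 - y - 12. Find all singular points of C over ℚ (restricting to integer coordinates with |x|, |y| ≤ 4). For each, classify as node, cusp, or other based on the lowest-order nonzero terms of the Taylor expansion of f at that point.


Singular points: {(-2, 1)}; classification: node.

Compute partial derivatives:
  f_x = -3*x**2 - 14*x - y**2 + 2*y - 17.
  f_y = -2*x*y + 2*x - 3*y**2 + 4*y - 1.
Scan x_0 ∈ {−4, ..., 4}. For each x_0, f_y(x_0, y) is a polynomial in y; find its integer roots y ∈ {−4, ..., 4}, then test f_x and f at those candidates.
  x = -4: f_y(-4, y) = -3*y**2 + 12*y - 9; vanishes at y ∈ {1, 3}. (-4, 1): f_x = -8 ≠ 0; (-4, 3): f_x = -12 ≠ 0.
  x = -3: f_y(-3, y) = -3*y**2 + 10*y - 7; vanishes at y ∈ {1}. (-3, 1): f_x = -1 ≠ 0.
  x = -2: f_y(-2, y) = -3*y**2 + 8*y - 5; vanishes at y ∈ {1}. (-2, 1): f_x = 0, f = 0 — SINGULAR.
  x = -1: f_y(-1, y) = -3*y**2 + 6*y - 3; vanishes at y ∈ {1}. (-1, 1): f_x = -5 ≠ 0.
  x = 0: f_y(0, y) = -3*y**2 + 4*y - 1; vanishes at y ∈ {1}. (0, 1): f_x = -16 ≠ 0.
  x = 1: f_y(1, y) = -3*y**2 + 2*y + 1; vanishes at y ∈ {1}. (1, 1): f_x = -33 ≠ 0.
  x = 2: f_y(2, y) = 3 - 3*y**2; vanishes at y ∈ {-1, 1}. (2, -1): f_x = -60 ≠ 0; (2, 1): f_x = -56 ≠ 0.
  x = 3: f_y(3, y) = -3*y**2 - 2*y + 5; vanishes at y ∈ {1}. (3, 1): f_x = -85 ≠ 0.
  x = 4: f_y(4, y) = -3*y**2 - 4*y + 7; vanishes at y ∈ {1}. (4, 1): f_x = -120 ≠ 0.
Only singular point on the grid: (-2, 1).
Classify: substitute x = -2 + u, y = 1 + v and expand: f = -u**3 - u**2 - u*v**2 - v**3 + v**2.
No constant or linear terms (consistent with a singular point). Quadratic part: -u**2 + v**2. Cubic part: -u**3 - u*v**2 - v**3.
The quadratic part v**2 - u**2 = (v − u)(v + u) splits into two distinct linear factors, so there are two distinct tangent lines y − 1 = ±(x − -2) — this is a node (ordinary double point).
Classification: node.


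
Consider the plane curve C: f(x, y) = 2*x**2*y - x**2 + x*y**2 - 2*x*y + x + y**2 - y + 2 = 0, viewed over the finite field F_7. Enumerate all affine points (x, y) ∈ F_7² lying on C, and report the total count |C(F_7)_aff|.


Affine F_7-points: {(0, 4), (2, 0), (2, 6), (4, 2), (4, 6), (5, 2), (6, 0)}; count = 7.

For each of the 49 pairs (x, y) ∈ F_7², evaluate f(x, y) mod 7. Record the zeros.
  x = 0: [0↦2, 1↦2, 2↦4, 3↦1, 4↦0, 5↦1, 6↦4]  zeros at y ∈ {4}
  x = 1: [0↦2, 1↦3, 2↦1, 3↦3, 4↦2, 5↦5, 6↦5]  zeros at y ∈ ∅
  x = 2: [0↦0, 1↦6, 2↦4, 3↦1, 4↦4, 5↦6, 6↦0]  zeros at y ∈ {0, 6}
  x = 3: [0↦3, 1↦4, 2↦6, 3↦2, 4↦6, 5↦4, 6↦3]  zeros at y ∈ ∅
  x = 4: [0↦4, 1↦4, 2↦0, 3↦6, 4↦1, 5↦6, 6↦0]  zeros at y ∈ {2, 6}
  x = 5: [0↦3, 1↦6, 2↦0, 3↦6, 4↦3, 5↦5, 6↦5]  zeros at y ∈ {2}
  x = 6: [0↦0, 1↦3, 2↦6, 3↦2, 4↦5, 5↦1, 6↦4]  zeros at y ∈ {0}
Collecting zeros: affine points = {(0, 4), (2, 0), (2, 6), (4, 2), (4, 6), (5, 2), (6, 0)}.
Total count |C(F_7)_aff| = 7.


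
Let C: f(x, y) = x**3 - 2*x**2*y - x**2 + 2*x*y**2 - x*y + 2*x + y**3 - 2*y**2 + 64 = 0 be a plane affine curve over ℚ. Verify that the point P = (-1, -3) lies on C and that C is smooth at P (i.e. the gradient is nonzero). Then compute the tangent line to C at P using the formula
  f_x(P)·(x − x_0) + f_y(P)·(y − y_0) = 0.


Tangent line at P: 16*x + 50*y + 166 = 0.

Step 1: f(-1, -3) = 0, so P lies on C.
Step 2: partial derivatives
  f_x(x, y) = 3*x**2 - 4*x*y - 2*x + 2*y**2 - y + 2, f_y(x, y) = -2*x**2 + 4*x*y - x + 3*y**2 - 4*y.
  f_x(P) = 16, f_y(P) = 50 (gradient nonzero, so P is smooth).
Step 3: tangent line at P: 16·(x − -1) + 50·(y − -3) = 0.
Expanding: 16*x + 50*y + 166 = 0.


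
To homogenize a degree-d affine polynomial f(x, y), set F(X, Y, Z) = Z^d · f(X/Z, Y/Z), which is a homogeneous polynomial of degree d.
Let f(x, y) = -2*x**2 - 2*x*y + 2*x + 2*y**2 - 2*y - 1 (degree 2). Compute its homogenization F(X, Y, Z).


F(X, Y, Z) = -2*X**2 - 2*X*Y + 2*X*Z + 2*Y**2 - 2*Y*Z - Z**2

deg(f) = 2.
Substitute x = X/Z, y = Y/Z into f, then multiply by Z^2.
  monomial -2·x^2·y^0 ↦ -2·X^2·Y^0·Z^0.
  monomial -2·x^1·y^1 ↦ -2·X^1·Y^1·Z^0.
  monomial 2·x^1·y^0 ↦ 2·X^1·Y^0·Z^1.
  monomial 2·x^0·y^2 ↦ 2·X^0·Y^2·Z^0.
  monomial -2·x^0·y^1 ↦ -2·X^0·Y^1·Z^1.
  monomial -1·x^0·y^0 ↦ -1·X^0·Y^0·Z^2.
Collecting: F(X, Y, Z) = -2*X**2 - 2*X*Y + 2*X*Z + 2*Y**2 - 2*Y*Z - Z**2.


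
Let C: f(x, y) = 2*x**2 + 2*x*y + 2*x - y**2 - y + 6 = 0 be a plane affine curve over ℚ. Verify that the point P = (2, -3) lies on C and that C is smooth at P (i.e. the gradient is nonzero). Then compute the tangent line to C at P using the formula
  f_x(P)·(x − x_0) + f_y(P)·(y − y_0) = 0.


Tangent line at P: 4*x + 9*y + 19 = 0.

Step 1: f(2, -3) = 0, so P lies on C.
Step 2: partial derivatives
  f_x(x, y) = 4*x + 2*y + 2, f_y(x, y) = 2*x - 2*y - 1.
  f_x(P) = 4, f_y(P) = 9 (gradient nonzero, so P is smooth).
Step 3: tangent line at P: 4·(x − 2) + 9·(y − -3) = 0.
Expanding: 4*x + 9*y + 19 = 0.


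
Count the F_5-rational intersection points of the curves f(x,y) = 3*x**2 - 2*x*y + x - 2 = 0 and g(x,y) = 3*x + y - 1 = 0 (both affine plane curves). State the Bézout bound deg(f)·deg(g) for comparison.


Common zeros: ∅; count = 0; Bézout bound = 2.

deg(f) = 2, deg(g) = 1, so Bézout bound = 2.
Scan x ∈ F_5. For each x, list the y ∈ F_5 with f(x, y) ≡ 0 and those with g(x, y) ≡ 0 (mod 5); the common zeros in that column are the intersection.
  x = 0: f ≡ 0 at y ∈ ∅; g ≡ 0 at y ∈ {1}; common: ∅.
  x = 1: f ≡ 0 at y ∈ {1}; g ≡ 0 at y ∈ {3}; common: ∅.
  x = 2: f ≡ 0 at y ∈ {3}; g ≡ 0 at y ∈ {0}; common: ∅.
  x = 3: f ≡ 0 at y ∈ {3}; g ≡ 0 at y ∈ {2}; common: ∅.
  x = 4: f ≡ 0 at y ∈ {0}; g ≡ 0 at y ∈ {4}; common: ∅.
Collecting: common zeros = ∅, so the count is 0.
Comparison with the Bézout bound: 0 ≤ 2 = deg(f)·deg(g), as expected for curves with no common component (the affine F_5-count falls short of the bound because intersections may lie at infinity, over extension fields, or carry multiplicity).


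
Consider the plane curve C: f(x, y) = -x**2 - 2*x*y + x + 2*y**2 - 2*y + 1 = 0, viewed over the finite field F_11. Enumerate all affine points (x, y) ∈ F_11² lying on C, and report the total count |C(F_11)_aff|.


Affine F_11-points: {(2, 7), (3, 1), (3, 3), (4, 0), (4, 5), (7, 1), (7, 7), (8, 0), (8, 9), (9, 5)}; count = 10.

For each of the 121 pairs (x, y) ∈ F_11², evaluate f(x, y) mod 11. Record the zeros.
  x = 0: [0↦1, 1↦1, 2↦5, 3↦2, 4↦3, 5↦8, 6↦6, 7↦8, 8↦3, 9↦2, 10↦5]  zeros at y ∈ ∅
  x = 1: [0↦1, 1↦10, 2↦1, 3↦7, 4↦6, 5↦9, 6↦5, 7↦5, 8↦9, 9↦6, 10↦7]  zeros at y ∈ ∅
  x = 2: [0↦10, 1↦6, 2↦6, 3↦10, 4↦7, 5↦8, 6↦2, 7↦0, 8↦2, 9↦8, 10↦7]  zeros at y ∈ {7}
  x = 3: [0↦6, 1↦0, 2↦9, 3↦0, 4↦6, 5↦5, 6↦8, 7↦4, 8↦4, 9↦8, 10↦5]  zeros at y ∈ {1, 3}
  x = 4: [0↦0, 1↦3, 2↦10, 3↦10, 4↦3, 5↦0, 6↦1, 7↦6, 8↦4, 9↦6, 10↦1]  zeros at y ∈ {0, 5}
  x = 5: [0↦3, 1↦4, 2↦9, 3↦7, 4↦9, 5↦4, 6↦3, 7↦6, 8↦2, 9↦2, 10↦6]  zeros at y ∈ ∅
  x = 6: [0↦4, 1↦3, 2↦6, 3↦2, 4↦2, 5↦6, 6↦3, 7↦4, 8↦9, 9↦7, 10↦9]  zeros at y ∈ ∅
  x = 7: [0↦3, 1↦0, 2↦1, 3↦6, 4↦4, 5↦6, 6↦1, 7↦0, 8↦3, 9↦10, 10↦10]  zeros at y ∈ {1, 7}
  x = 8: [0↦0, 1↦6, 2↦5, 3↦8, 4↦4, 5↦4, 6↦8, 7↦5, 8↦6, 9↦0, 10↦9]  zeros at y ∈ {0, 9}
  x = 9: [0↦6, 1↦10, 2↦7, 3↦8, 4↦2, 5↦0, 6↦2, 7↦8, 8↦7, 9↦10, 10↦6]  zeros at y ∈ {5}
  x = 10: [0↦10, 1↦1, 2↦7, 3↦6, 4↦9, 5↦5, 6↦5, 7↦9, 8↦6, 9↦7, 10↦1]  zeros at y ∈ ∅
Collecting zeros: affine points = {(2, 7), (3, 1), (3, 3), (4, 0), (4, 5), (7, 1), (7, 7), (8, 0), (8, 9), (9, 5)}.
Total count |C(F_11)_aff| = 10.


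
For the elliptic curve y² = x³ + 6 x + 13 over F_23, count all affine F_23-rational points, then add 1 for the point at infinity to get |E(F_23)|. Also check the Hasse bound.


Affine points = {(0, 6), (0, 17), (3, 9), (3, 14), (4, 3), (4, 20), (6, 9), (6, 14), (14, 9), (14, 14), (21, 4), (21, 19), (22, 11), (22, 12)}; affine count = 14; |E(F_23)| = 15.

Discriminant check: Δ ∝ 4a³ + 27b² = 4·6³ + 27·13² = 4·216 + 27·169 ≡ 22 (mod 23). Nonzero ⇒ E is nonsingular.
For each x ∈ F_23, compute rhs = x³ + 6·x + 13 mod 23, then count y ∈ F_23 with y² ≡ rhs.
  x = 0: rhs = 13, matching y values: 6, 17 (2 points).
  x = 1: rhs = 20, matching y values: none (0 points).
  x = 2: rhs = 10, matching y values: none (0 points).
  x = 3: rhs = 12, matching y values: 9, 14 (2 points).
  x = 4: rhs = 9, matching y values: 3, 20 (2 points).
  x = 5: rhs = 7, matching y values: none (0 points).
  x = 6: rhs = 12, matching y values: 9, 14 (2 points).
  x = 7: rhs = 7, matching y values: none (0 points).
  x = 8: rhs = 21, matching y values: none (0 points).
  x = 9: rhs = 14, matching y values: none (0 points).
  x = 10: rhs = 15, matching y values: none (0 points).
  x = 11: rhs = 7, matching y values: none (0 points).
  x = 12: rhs = 19, matching y values: none (0 points).
  x = 13: rhs = 11, matching y values: none (0 points).
  x = 14: rhs = 12, matching y values: 9, 14 (2 points).
  x = 15: rhs = 5, matching y values: none (0 points).
  x = 16: rhs = 19, matching y values: none (0 points).
  x = 17: rhs = 14, matching y values: none (0 points).
  x = 18: rhs = 19, matching y values: none (0 points).
  x = 19: rhs = 17, matching y values: none (0 points).
  x = 20: rhs = 14, matching y values: none (0 points).
  x = 21: rhs = 16, matching y values: 4, 19 (2 points).
  x = 22: rhs = 6, matching y values: 11, 12 (2 points).
Total affine count: 14.
Full point count |E(F_23)| = 14 + 1 = 15.
Hasse bound: |15 − (23+1)| = |-9| = 9 ≤ 2√23 ≈ 9.5917 ✓.


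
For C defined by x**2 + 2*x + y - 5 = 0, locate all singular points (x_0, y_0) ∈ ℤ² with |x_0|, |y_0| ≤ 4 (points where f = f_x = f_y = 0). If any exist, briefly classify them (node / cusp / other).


No singular points in the scanned grid; C is smooth there.

Compute partial derivatives:
  f_x = 2*x + 2.
  f_y = 1.
f_y = 1 is a nonzero constant, so f_y never vanishes: no point (x, y) can satisfy f = f_x = f_y = 0. In particular no (x, y) ∈ {−4, ..., 4}² is singular; the curve is smooth.


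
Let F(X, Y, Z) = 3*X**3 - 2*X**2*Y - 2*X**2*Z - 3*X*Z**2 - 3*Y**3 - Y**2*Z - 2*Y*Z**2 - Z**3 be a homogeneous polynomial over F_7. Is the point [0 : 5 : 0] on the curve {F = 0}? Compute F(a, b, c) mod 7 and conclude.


F(0,5,0) ≡ 3 (mod 7); P is NOT on the curve.

Evaluate F(0, 5, 0) term-by-term (mod 7).
  3*X**3 ↦ 3·0·1·1 = 0
  -2*X**2*Y ↦ -2·0·5·1 = 0
  -2*X**2*Z ↦ -2·0·1·0 = 0
  -3*X*Z**2 ↦ -3·0·1·0 = 0
  -3*Y**3 ↦ -3·1·125·1 = -375
  -Y**2*Z ↦ -1·1·25·0 = 0
  -2*Y*Z**2 ↦ -2·1·5·0 = 0
  -Z**3 ↦ -1·1·1·0 = 0
Sum: F(0, 5, 0) = (0) + (0) + (0) + (0) + (-375) + (0) + (0) + (0) = -375.
Reducing mod 7: -375 ≡ 3 (mod 7).
Since F(a, b, c) ≡ 3 ≠ 0 (mod 7), P does NOT lie on the curve.


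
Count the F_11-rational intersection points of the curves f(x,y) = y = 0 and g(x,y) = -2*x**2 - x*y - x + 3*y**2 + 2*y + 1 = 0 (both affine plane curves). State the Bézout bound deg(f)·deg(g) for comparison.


Common zeros: {(6, 0), (10, 0)}; count = 2; Bézout bound = 2.

deg(f) = 1, deg(g) = 2, so Bézout bound = 2.
Scan x ∈ F_11. For each x, list the y ∈ F_11 with f(x, y) ≡ 0 and those with g(x, y) ≡ 0 (mod 11); the common zeros in that column are the intersection.
  x = 0: f ≡ 0 at y ∈ {0}; g ≡ 0 at y ∈ {6, 8}; common: ∅.
  x = 1: f ≡ 0 at y ∈ {0}; g ≡ 0 at y ∈ {8, 10}; common: ∅.
  x = 2: f ≡ 0 at y ∈ {0}; g ≡ 0 at y ∈ {5, 6}; common: ∅.
  x = 3: f ≡ 0 at y ∈ {0}; g ≡ 0 at y ∈ ∅; common: ∅.
  x = 4: f ≡ 0 at y ∈ {0}; g ≡ 0 at y ∈ ∅; common: ∅.
  x = 5: f ≡ 0 at y ∈ {0}; g ≡ 0 at y ∈ ∅; common: ∅.
  x = 6: f ≡ 0 at y ∈ {0}; g ≡ 0 at y ∈ {0, 5}; common: {0}.
  x = 7: f ≡ 0 at y ∈ {0}; g ≡ 0 at y ∈ ∅; common: ∅.
  x = 8: f ≡ 0 at y ∈ {0}; g ≡ 0 at y ∈ ∅; common: ∅.
  x = 9: f ≡ 0 at y ∈ {0}; g ≡ 0 at y ∈ ∅; common: ∅.
  x = 10: f ≡ 0 at y ∈ {0}; g ≡ 0 at y ∈ {0, 10}; common: {0}.
Collecting: common zeros = {(6, 0), (10, 0)}, so the count is 2.
Comparison with the Bézout bound: 2 ≤ 2 = deg(f)·deg(g), as expected for curves with no common component (the bound is attained).


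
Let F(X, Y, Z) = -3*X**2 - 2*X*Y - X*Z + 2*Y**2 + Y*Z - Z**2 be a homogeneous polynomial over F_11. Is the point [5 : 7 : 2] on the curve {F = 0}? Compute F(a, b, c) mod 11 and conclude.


F(5,7,2) ≡ 8 (mod 11); P is NOT on the curve.

Evaluate F(5, 7, 2) term-by-term (mod 11).
  -3*X**2 ↦ -3·25·1·1 = -75
  -2*X*Y ↦ -2·5·7·1 = -70
  -X*Z ↦ -1·5·1·2 = -10
  2*Y**2 ↦ 2·1·49·1 = 98
  Y*Z ↦ 1·1·7·2 = 14
  -Z**2 ↦ -1·1·1·4 = -4
Sum: F(5, 7, 2) = (-75) + (-70) + (-10) + (98) + (14) + (-4) = -47.
Reducing mod 11: -47 ≡ 8 (mod 11).
Since F(a, b, c) ≡ 8 ≠ 0 (mod 11), P does NOT lie on the curve.


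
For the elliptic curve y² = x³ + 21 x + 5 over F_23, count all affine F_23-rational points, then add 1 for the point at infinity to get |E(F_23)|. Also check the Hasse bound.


Affine points = {(1, 2), (1, 21), (2, 3), (2, 20), (3, 7), (3, 16), (6, 5), (6, 18), (7, 9), (7, 14), (8, 8), (8, 15), (9, 7), (9, 16), (11, 7), (11, 16), (17, 10), (17, 13), (19, 8), (19, 15), (21, 1), (21, 22), (22, 11), (22, 12)}; affine count = 24; |E(F_23)| = 25.

Discriminant check: Δ ∝ 4a³ + 27b² = 4·21³ + 27·5² = 4·9261 + 27·25 ≡ 22 (mod 23). Nonzero ⇒ E is nonsingular.
For each x ∈ F_23, compute rhs = x³ + 21·x + 5 mod 23, then count y ∈ F_23 with y² ≡ rhs.
  x = 0: rhs = 5, matching y values: none (0 points).
  x = 1: rhs = 4, matching y values: 2, 21 (2 points).
  x = 2: rhs = 9, matching y values: 3, 20 (2 points).
  x = 3: rhs = 3, matching y values: 7, 16 (2 points).
  x = 4: rhs = 15, matching y values: none (0 points).
  x = 5: rhs = 5, matching y values: none (0 points).
  x = 6: rhs = 2, matching y values: 5, 18 (2 points).
  x = 7: rhs = 12, matching y values: 9, 14 (2 points).
  x = 8: rhs = 18, matching y values: 8, 15 (2 points).
  x = 9: rhs = 3, matching y values: 7, 16 (2 points).
  x = 10: rhs = 19, matching y values: none (0 points).
  x = 11: rhs = 3, matching y values: 7, 16 (2 points).
  x = 12: rhs = 7, matching y values: none (0 points).
  x = 13: rhs = 14, matching y values: none (0 points).
  x = 14: rhs = 7, matching y values: none (0 points).
  x = 15: rhs = 15, matching y values: none (0 points).
  x = 16: rhs = 21, matching y values: none (0 points).
  x = 17: rhs = 8, matching y values: 10, 13 (2 points).
  x = 18: rhs = 5, matching y values: none (0 points).
  x = 19: rhs = 18, matching y values: 8, 15 (2 points).
  x = 20: rhs = 7, matching y values: none (0 points).
  x = 21: rhs = 1, matching y values: 1, 22 (2 points).
  x = 22: rhs = 6, matching y values: 11, 12 (2 points).
Total affine count: 24.
Full point count |E(F_23)| = 24 + 1 = 25.
Hasse bound: |25 − (23+1)| = |1| = 1 ≤ 2√23 ≈ 9.5917 ✓.


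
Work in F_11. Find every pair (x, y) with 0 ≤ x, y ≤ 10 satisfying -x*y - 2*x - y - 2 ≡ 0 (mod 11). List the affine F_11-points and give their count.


Affine F_11-points: {(0, 9), (1, 9), (2, 9), (3, 9), (4, 9), (5, 9), (6, 9), (7, 9), (8, 9), (9, 9), (10, 0), (10, 1), (10, 2), (10, 3), (10, 4), (10, 5), (10, 6), (10, 7), (10, 8), (10, 9), (10, 10)}; count = 21.

For each of the 121 pairs (x, y) ∈ F_11², evaluate f(x, y) mod 11. Record the zeros.
  x = 0: [0↦9, 1↦8, 2↦7, 3↦6, 4↦5, 5↦4, 6↦3, 7↦2, 8↦1, 9↦0, 10↦10]  zeros at y ∈ {9}
  x = 1: [0↦7, 1↦5, 2↦3, 3↦1, 4↦10, 5↦8, 6↦6, 7↦4, 8↦2, 9↦0, 10↦9]  zeros at y ∈ {9}
  x = 2: [0↦5, 1↦2, 2↦10, 3↦7, 4↦4, 5↦1, 6↦9, 7↦6, 8↦3, 9↦0, 10↦8]  zeros at y ∈ {9}
  x = 3: [0↦3, 1↦10, 2↦6, 3↦2, 4↦9, 5↦5, 6↦1, 7↦8, 8↦4, 9↦0, 10↦7]  zeros at y ∈ {9}
  x = 4: [0↦1, 1↦7, 2↦2, 3↦8, 4↦3, 5↦9, 6↦4, 7↦10, 8↦5, 9↦0, 10↦6]  zeros at y ∈ {9}
  x = 5: [0↦10, 1↦4, 2↦9, 3↦3, 4↦8, 5↦2, 6↦7, 7↦1, 8↦6, 9↦0, 10↦5]  zeros at y ∈ {9}
  x = 6: [0↦8, 1↦1, 2↦5, 3↦9, 4↦2, 5↦6, 6↦10, 7↦3, 8↦7, 9↦0, 10↦4]  zeros at y ∈ {9}
  x = 7: [0↦6, 1↦9, 2↦1, 3↦4, 4↦7, 5↦10, 6↦2, 7↦5, 8↦8, 9↦0, 10↦3]  zeros at y ∈ {9}
  x = 8: [0↦4, 1↦6, 2↦8, 3↦10, 4↦1, 5↦3, 6↦5, 7↦7, 8↦9, 9↦0, 10↦2]  zeros at y ∈ {9}
  x = 9: [0↦2, 1↦3, 2↦4, 3↦5, 4↦6, 5↦7, 6↦8, 7↦9, 8↦10, 9↦0, 10↦1]  zeros at y ∈ {9}
  x = 10: [0↦0, 1↦0, 2↦0, 3↦0, 4↦0, 5↦0, 6↦0, 7↦0, 8↦0, 9↦0, 10↦0]  zeros at y ∈ {0, 1, 2, 3, 4, 5, 6, 7, 8, 9, 10}
Collecting zeros: affine points = {(0, 9), (1, 9), (2, 9), (3, 9), (4, 9), (5, 9), (6, 9), (7, 9), (8, 9), (9, 9), (10, 0), (10, 1), (10, 2), (10, 3), (10, 4), (10, 5), (10, 6), (10, 7), (10, 8), (10, 9), (10, 10)}.
Total count |C(F_11)_aff| = 21.


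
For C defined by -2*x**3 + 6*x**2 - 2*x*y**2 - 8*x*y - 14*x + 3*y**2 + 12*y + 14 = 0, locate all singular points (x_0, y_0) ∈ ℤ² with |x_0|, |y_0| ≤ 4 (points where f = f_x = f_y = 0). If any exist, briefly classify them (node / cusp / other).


Singular points: {(1, -2)}; classification: cusp.

Compute partial derivatives:
  f_x = -6*x**2 + 12*x - 2*y**2 - 8*y - 14.
  f_y = -4*x*y - 8*x + 6*y + 12.
Scan x_0 ∈ {−4, ..., 4}. For each x_0, f_y(x_0, y) is a polynomial in y; find its integer roots y ∈ {−4, ..., 4}, then test f_x and f at those candidates.
  x = -4: f_y(-4, y) = 22*y + 44; vanishes at y ∈ {-2}. (-4, -2): f_x = -150 ≠ 0.
  x = -3: f_y(-3, y) = 18*y + 36; vanishes at y ∈ {-2}. (-3, -2): f_x = -96 ≠ 0.
  x = -2: f_y(-2, y) = 14*y + 28; vanishes at y ∈ {-2}. (-2, -2): f_x = -54 ≠ 0.
  x = -1: f_y(-1, y) = 10*y + 20; vanishes at y ∈ {-2}. (-1, -2): f_x = -24 ≠ 0.
  x = 0: f_y(0, y) = 6*y + 12; vanishes at y ∈ {-2}. (0, -2): f_x = -6 ≠ 0.
  x = 1: f_y(1, y) = 2*y + 4; vanishes at y ∈ {-2}. (1, -2): f_x = 0, f = 0 — SINGULAR.
  x = 2: f_y(2, y) = -2*y - 4; vanishes at y ∈ {-2}. (2, -2): f_x = -6 ≠ 0.
  x = 3: f_y(3, y) = -6*y - 12; vanishes at y ∈ {-2}. (3, -2): f_x = -24 ≠ 0.
  x = 4: f_y(4, y) = -10*y - 20; vanishes at y ∈ {-2}. (4, -2): f_x = -54 ≠ 0.
Only singular point on the grid: (1, -2).
Classify: substitute x = 1 + u, y = -2 + v and expand: f = -2*u**3 - 2*u*v**2 + v**2.
No constant or linear terms (consistent with a singular point). Quadratic part: v**2. Cubic part: -2*u**3 - 2*u*v**2.
The quadratic part v**2 is a perfect square, so there is a single (double) tangent line v = 0, i.e. y = -2. Restricting the cubic part to that line (v = 0) leaves -2*u**3 ≠ 0, so f is not divisible by v and the branch is v² ≈ 2*u**3 to lowest order — this is a cusp.
Classification: cusp.


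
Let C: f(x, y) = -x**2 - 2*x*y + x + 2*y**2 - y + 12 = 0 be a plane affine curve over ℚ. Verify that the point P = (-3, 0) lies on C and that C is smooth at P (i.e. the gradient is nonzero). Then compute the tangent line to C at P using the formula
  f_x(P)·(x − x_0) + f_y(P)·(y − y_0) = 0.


Tangent line at P: 7*x + 5*y + 21 = 0.

Step 1: f(-3, 0) = 0, so P lies on C.
Step 2: partial derivatives
  f_x(x, y) = -2*x - 2*y + 1, f_y(x, y) = -2*x + 4*y - 1.
  f_x(P) = 7, f_y(P) = 5 (gradient nonzero, so P is smooth).
Step 3: tangent line at P: 7·(x − -3) + 5·(y − 0) = 0.
Expanding: 7*x + 5*y + 21 = 0.


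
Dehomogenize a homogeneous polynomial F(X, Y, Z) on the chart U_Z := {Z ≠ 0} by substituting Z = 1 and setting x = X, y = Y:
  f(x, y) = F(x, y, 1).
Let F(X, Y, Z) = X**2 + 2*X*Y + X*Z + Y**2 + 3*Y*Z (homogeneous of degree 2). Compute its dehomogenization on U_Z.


f(x, y) = x**2 + 2*x*y + x + y**2 + 3*y

On U_Z we set Z = 1. Each monomial c·X^i·Y^j·Z^k in F becomes c·x^i·y^j·1^k = c·x^i·y^j.
Substituting Z = 1: F(X, Y, 1) = x**2 + 2*x*y + x + y**2 + 3*y.
Note: deg(f) ≤ deg(F) = 2; strict inequality happens when F is divisible by Z (lost terms).


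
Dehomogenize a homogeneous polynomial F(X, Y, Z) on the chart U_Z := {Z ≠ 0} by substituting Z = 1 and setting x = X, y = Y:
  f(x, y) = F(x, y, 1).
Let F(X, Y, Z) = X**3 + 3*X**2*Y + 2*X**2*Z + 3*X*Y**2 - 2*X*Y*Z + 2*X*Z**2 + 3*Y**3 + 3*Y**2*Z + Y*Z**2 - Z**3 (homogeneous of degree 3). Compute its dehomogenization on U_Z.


f(x, y) = x**3 + 3*x**2*y + 2*x**2 + 3*x*y**2 - 2*x*y + 2*x + 3*y**3 + 3*y**2 + y - 1

On U_Z we set Z = 1. Each monomial c·X^i·Y^j·Z^k in F becomes c·x^i·y^j·1^k = c·x^i·y^j.
Substituting Z = 1: F(X, Y, 1) = x**3 + 3*x**2*y + 2*x**2 + 3*x*y**2 - 2*x*y + 2*x + 3*y**3 + 3*y**2 + y - 1.
Note: deg(f) ≤ deg(F) = 3; strict inequality happens when F is divisible by Z (lost terms).


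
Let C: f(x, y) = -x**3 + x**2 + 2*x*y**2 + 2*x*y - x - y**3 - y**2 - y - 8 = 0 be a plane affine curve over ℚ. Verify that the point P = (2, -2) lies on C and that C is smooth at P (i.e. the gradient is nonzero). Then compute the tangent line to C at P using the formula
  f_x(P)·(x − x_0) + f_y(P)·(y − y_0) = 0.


Tangent line at P: -5*x - 21*y - 32 = 0.

Step 1: f(2, -2) = 0, so P lies on C.
Step 2: partial derivatives
  f_x(x, y) = -3*x**2 + 2*x + 2*y**2 + 2*y - 1, f_y(x, y) = 4*x*y + 2*x - 3*y**2 - 2*y - 1.
  f_x(P) = -5, f_y(P) = -21 (gradient nonzero, so P is smooth).
Step 3: tangent line at P: -5·(x − 2) + -21·(y − -2) = 0.
Expanding: -5*x - 21*y - 32 = 0.


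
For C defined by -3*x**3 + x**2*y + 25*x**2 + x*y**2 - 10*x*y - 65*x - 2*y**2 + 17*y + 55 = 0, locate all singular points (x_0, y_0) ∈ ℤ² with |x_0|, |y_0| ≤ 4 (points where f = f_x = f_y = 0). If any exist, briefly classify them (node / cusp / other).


Singular points: {(3, 2)}; classification: cusp.

Compute partial derivatives:
  f_x = -9*x**2 + 2*x*y + 50*x + y**2 - 10*y - 65.
  f_y = x**2 + 2*x*y - 10*x - 4*y + 17.
Scan x_0 ∈ {−4, ..., 4}. For each x_0, f_y(x_0, y) is a polynomial in y; find its integer roots y ∈ {−4, ..., 4}, then test f_x and f at those candidates.
  x = -4: f_y(-4, y) = 73 - 12*y; no integer root y with |y| ≤ 4.
  x = -3: f_y(-3, y) = 56 - 10*y; no integer root y with |y| ≤ 4.
  x = -2: f_y(-2, y) = 41 - 8*y; no integer root y with |y| ≤ 4.
  x = -1: f_y(-1, y) = 28 - 6*y; no integer root y with |y| ≤ 4.
  x = 0: f_y(0, y) = 17 - 4*y; no integer root y with |y| ≤ 4.
  x = 1: f_y(1, y) = 8 - 2*y; vanishes at y ∈ {4}. (1, 4): f_x = -40 ≠ 0.
  x = 2: f_y(2, y) = 1; no integer root y with |y| ≤ 4.
  x = 3: f_y(3, y) = 2*y - 4; vanishes at y ∈ {2}. (3, 2): f_x = 0, f = 0 — SINGULAR.
  x = 4: f_y(4, y) = 4*y - 7; no integer root y with |y| ≤ 4.
Only singular point on the grid: (3, 2).
Classify: substitute x = 3 + u, y = 2 + v and expand: f = -3*u**3 + u**2*v + u*v**2 + v**2.
No constant or linear terms (consistent with a singular point). Quadratic part: v**2. Cubic part: -3*u**3 + u**2*v + u*v**2.
The quadratic part v**2 is a perfect square, so there is a single (double) tangent line v = 0, i.e. y = 2. Restricting the cubic part to that line (v = 0) leaves -3*u**3 ≠ 0, so f is not divisible by v and the branch is v² ≈ 3*u**3 to lowest order — this is a cusp.
Classification: cusp.


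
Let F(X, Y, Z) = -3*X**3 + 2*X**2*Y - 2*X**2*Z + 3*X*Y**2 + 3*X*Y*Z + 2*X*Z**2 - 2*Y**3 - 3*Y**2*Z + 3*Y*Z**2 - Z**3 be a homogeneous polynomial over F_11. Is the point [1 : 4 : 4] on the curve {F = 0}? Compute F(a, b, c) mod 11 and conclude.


F(1,4,4) ≡ 10 (mod 11); P is NOT on the curve.

Evaluate F(1, 4, 4) term-by-term (mod 11).
  -3*X**3 ↦ -3·1·1·1 = -3
  2*X**2*Y ↦ 2·1·4·1 = 8
  -2*X**2*Z ↦ -2·1·1·4 = -8
  3*X*Y**2 ↦ 3·1·16·1 = 48
  3*X*Y*Z ↦ 3·1·4·4 = 48
  2*X*Z**2 ↦ 2·1·1·16 = 32
  -2*Y**3 ↦ -2·1·64·1 = -128
  -3*Y**2*Z ↦ -3·1·16·4 = -192
  3*Y*Z**2 ↦ 3·1·4·16 = 192
  -Z**3 ↦ -1·1·1·64 = -64
Sum: F(1, 4, 4) = (-3) + (8) + (-8) + (48) + (48) + (32) + (-128) + (-192) + (192) + (-64) = -67.
Reducing mod 11: -67 ≡ 10 (mod 11).
Since F(a, b, c) ≡ 10 ≠ 0 (mod 11), P does NOT lie on the curve.


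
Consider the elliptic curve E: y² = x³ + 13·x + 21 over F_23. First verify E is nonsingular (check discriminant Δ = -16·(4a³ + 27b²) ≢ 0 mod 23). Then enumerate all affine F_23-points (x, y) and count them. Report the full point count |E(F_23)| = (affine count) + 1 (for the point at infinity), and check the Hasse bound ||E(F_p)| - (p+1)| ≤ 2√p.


Affine points = {(1, 9), (1, 14), (2, 3), (2, 20), (3, 8), (3, 15), (5, 2), (5, 21), (6, 4), (6, 19), (7, 8), (7, 15), (8, 4), (8, 19), (9, 4), (9, 19), (10, 1), (10, 22), (11, 0), (13, 8), (13, 15), (14, 7), (14, 16), (15, 7), (15, 16), (16, 1), (16, 22), (17, 7), (17, 16), (20, 1), (20, 22)}; affine count = 31; |E(F_23)| = 32.

Discriminant check: Δ ∝ 4a³ + 27b² = 4·13³ + 27·21² = 4·2197 + 27·441 ≡ 18 (mod 23). Nonzero ⇒ E is nonsingular.
For each x ∈ F_23, compute rhs = x³ + 13·x + 21 mod 23, then count y ∈ F_23 with y² ≡ rhs.
  x = 0: rhs = 21, matching y values: none (0 points).
  x = 1: rhs = 12, matching y values: 9, 14 (2 points).
  x = 2: rhs = 9, matching y values: 3, 20 (2 points).
  x = 3: rhs = 18, matching y values: 8, 15 (2 points).
  x = 4: rhs = 22, matching y values: none (0 points).
  x = 5: rhs = 4, matching y values: 2, 21 (2 points).
  x = 6: rhs = 16, matching y values: 4, 19 (2 points).
  x = 7: rhs = 18, matching y values: 8, 15 (2 points).
  x = 8: rhs = 16, matching y values: 4, 19 (2 points).
  x = 9: rhs = 16, matching y values: 4, 19 (2 points).
  x = 10: rhs = 1, matching y values: 1, 22 (2 points).
  x = 11: rhs = 0, matching y values: 0 (1 points).
  x = 12: rhs = 19, matching y values: none (0 points).
  x = 13: rhs = 18, matching y values: 8, 15 (2 points).
  x = 14: rhs = 3, matching y values: 7, 16 (2 points).
  x = 15: rhs = 3, matching y values: 7, 16 (2 points).
  x = 16: rhs = 1, matching y values: 1, 22 (2 points).
  x = 17: rhs = 3, matching y values: 7, 16 (2 points).
  x = 18: rhs = 15, matching y values: none (0 points).
  x = 19: rhs = 20, matching y values: none (0 points).
  x = 20: rhs = 1, matching y values: 1, 22 (2 points).
  x = 21: rhs = 10, matching y values: none (0 points).
  x = 22: rhs = 7, matching y values: none (0 points).
Total affine count: 31.
Full point count |E(F_23)| = 31 + 1 = 32.
Hasse bound: |32 − (23+1)| = |8| = 8 ≤ 2√23 ≈ 9.5917 ✓.


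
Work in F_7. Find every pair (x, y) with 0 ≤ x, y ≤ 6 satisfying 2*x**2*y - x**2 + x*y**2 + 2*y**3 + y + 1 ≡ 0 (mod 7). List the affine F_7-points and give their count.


Affine F_7-points: {(0, 4), (1, 0), (6, 0)}; count = 3.

For each of the 49 pairs (x, y) ∈ F_7², evaluate f(x, y) mod 7. Record the zeros.
  x = 0: [0↦1, 1↦4, 2↦5, 3↦2, 4↦0, 5↦4, 6↦5]  zeros at y ∈ {4}
  x = 1: [0↦0, 1↦6, 2↦5, 3↦2, 4↦2, 5↦3, 6↦3]  zeros at y ∈ {0}
  x = 2: [0↦4, 1↦3, 2↦4, 3↦5, 4↦4, 5↦6, 6↦2]  zeros at y ∈ ∅
  x = 3: [0↦6, 1↦2, 2↦2, 3↦4, 4↦6, 5↦6, 6↦2]  zeros at y ∈ ∅
  x = 4: [0↦6, 1↦3, 2↦6, 3↦6, 4↦1, 5↦3, 6↦3]  zeros at y ∈ ∅
  x = 5: [0↦4, 1↦6, 2↦2, 3↦4, 4↦3, 5↦4, 6↦5]  zeros at y ∈ ∅
  x = 6: [0↦0, 1↦4, 2↦4, 3↦5, 4↦5, 5↦2, 6↦1]  zeros at y ∈ {0}
Collecting zeros: affine points = {(0, 4), (1, 0), (6, 0)}.
Total count |C(F_7)_aff| = 3.


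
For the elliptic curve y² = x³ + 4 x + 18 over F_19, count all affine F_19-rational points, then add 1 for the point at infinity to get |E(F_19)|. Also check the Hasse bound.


Affine points = {(1, 2), (1, 17), (3, 0), (5, 7), (5, 12), (6, 7), (6, 12), (7, 3), (7, 16), (8, 7), (8, 12), (9, 2), (9, 17), (11, 5), (11, 14), (13, 5), (13, 14), (14, 5), (14, 14), (16, 6), (16, 13)}; affine count = 21; |E(F_19)| = 22.

Discriminant check: Δ ∝ 4a³ + 27b² = 4·4³ + 27·18² = 4·64 + 27·324 ≡ 17 (mod 19). Nonzero ⇒ E is nonsingular.
For each x ∈ F_19, compute rhs = x³ + 4·x + 18 mod 19, then count y ∈ F_19 with y² ≡ rhs.
  x = 0: rhs = 18, matching y values: none (0 points).
  x = 1: rhs = 4, matching y values: 2, 17 (2 points).
  x = 2: rhs = 15, matching y values: none (0 points).
  x = 3: rhs = 0, matching y values: 0 (1 points).
  x = 4: rhs = 3, matching y values: none (0 points).
  x = 5: rhs = 11, matching y values: 7, 12 (2 points).
  x = 6: rhs = 11, matching y values: 7, 12 (2 points).
  x = 7: rhs = 9, matching y values: 3, 16 (2 points).
  x = 8: rhs = 11, matching y values: 7, 12 (2 points).
  x = 9: rhs = 4, matching y values: 2, 17 (2 points).
  x = 10: rhs = 13, matching y values: none (0 points).
  x = 11: rhs = 6, matching y values: 5, 14 (2 points).
  x = 12: rhs = 8, matching y values: none (0 points).
  x = 13: rhs = 6, matching y values: 5, 14 (2 points).
  x = 14: rhs = 6, matching y values: 5, 14 (2 points).
  x = 15: rhs = 14, matching y values: none (0 points).
  x = 16: rhs = 17, matching y values: 6, 13 (2 points).
  x = 17: rhs = 2, matching y values: none (0 points).
  x = 18: rhs = 13, matching y values: none (0 points).
Total affine count: 21.
Full point count |E(F_19)| = 21 + 1 = 22.
Hasse bound: |22 − (19+1)| = |2| = 2 ≤ 2√19 ≈ 8.7178 ✓.
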